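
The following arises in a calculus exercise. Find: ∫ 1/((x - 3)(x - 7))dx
Partial fractions: 1/((x-3)(x-7)) = A/(x-3) + B/(x-7)
A = -1/4, B = 1/4
∫ [-1/4· 1/(x-3) + 1/4· 1/(x-7)] dx
= (1/4)[ln|x-7| - ln|x-3|] + C

Answer: (1/4)·ln|(x-7)/(x-3)| + C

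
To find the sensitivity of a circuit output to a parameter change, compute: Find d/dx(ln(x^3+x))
Chain rule: d/dx[ln(u)]=u'/u where u=x^3+x
u'=3x^2+1

Answer: (3x^2+1)/(x^3+x)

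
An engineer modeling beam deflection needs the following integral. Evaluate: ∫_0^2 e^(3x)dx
Antiderivative: (1/3)e^(3x)
Evaluate: (1/3)(e^6 - 1)

Answer: (e^6 - 1)/3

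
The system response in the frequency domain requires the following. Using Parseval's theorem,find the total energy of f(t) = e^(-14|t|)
Parseval's theorem: E = integral |f(t)|^2 dt = (1/2pi) integral |F(omega)|^2 domega
E = integral_{-inf}^{inf} e^(-28|t|) dt = 2 * integral_0^inf e^(-28t) dt = 2/(2 * 14) = 1/14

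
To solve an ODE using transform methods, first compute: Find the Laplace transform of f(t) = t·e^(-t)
L{t·e^(at)} = 1/(s-a)²
L{t·e^(-t)} = 1/(s + 1)²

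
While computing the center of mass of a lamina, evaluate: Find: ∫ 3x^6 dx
Using power rule: ∫ 3x^6 dx=3/7 x^7 + C=(3/7)x^7 + C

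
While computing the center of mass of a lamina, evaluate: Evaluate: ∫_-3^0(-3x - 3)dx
Step 1: Find antiderivative F(x) = (-3/2)x^2-3x
Step 2: F(0) - F(-3) = 0 - (-9/2) = 9/2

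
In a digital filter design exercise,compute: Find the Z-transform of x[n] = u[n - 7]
Using the time-shift property: Z{u[n-7]} = z^(-7) * z/(z-1)
= z^(-6)/(z-1)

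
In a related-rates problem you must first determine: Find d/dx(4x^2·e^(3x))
Product rule: (fg)'=f'g + fg'
f=4x^2, f'=8x
g=e^(3x), g'=3·e^(3x)

Answer: 8x·e^(3x) + 12x^2·e^(3x)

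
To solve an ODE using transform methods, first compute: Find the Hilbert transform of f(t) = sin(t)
The Hilbert transform shifts each frequency component by -pi/2.
H{sin(wt)}=-cos(wt)
With w=1: H{sin(t)}=-cos(t)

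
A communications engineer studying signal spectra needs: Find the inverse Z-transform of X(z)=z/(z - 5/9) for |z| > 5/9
Standard pair: z/(z-a) <-> a^n * u[n] for causal signals
With a = 5/9: x[n] = (5/9)^n * u[n]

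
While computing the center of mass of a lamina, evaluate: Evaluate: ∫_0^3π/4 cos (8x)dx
Antiderivative: sin(8x)/8
Evaluate at bounds: [sin(8·3π/4)/8] - [sin(8·0)/8]
=((0) - (0))/8=0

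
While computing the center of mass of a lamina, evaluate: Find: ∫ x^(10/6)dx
Power rule: ∫ x^(5/3) dx=x^(8/3)/(8/3) + C

Answer: (3/8)·x^(8/3) + C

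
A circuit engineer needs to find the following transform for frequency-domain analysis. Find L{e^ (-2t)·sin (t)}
First shifting: L{e^(at)f(t)}=F(s-a)
L{sin(t)}=1/(s²+1)
Shift: 1/((s+2)²+1)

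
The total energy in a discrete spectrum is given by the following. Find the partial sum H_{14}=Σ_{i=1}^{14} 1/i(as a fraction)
H_14 = 1+1/2+1/3+...+1/14
= 1171733/360360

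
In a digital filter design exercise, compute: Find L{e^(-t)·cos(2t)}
First shifting: L{e^(at)f(t)} = F(s-a)
L{cos(2t)} = s/(s²+4)
Shift: (s+1)/((s+1)²+4)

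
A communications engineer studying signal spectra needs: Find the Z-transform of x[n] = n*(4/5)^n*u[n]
Using the property Z{n*a^n*u[n]}=az/(z-a)^2
With a=4/5: X(z)=(4/5)z/(z - 4/5)^2, |z| > 4/5

Answer: (4/5)z/(z - 4/5)^2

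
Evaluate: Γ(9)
Γ(n) = (n-1)! for positive integers
Γ(9) = 8! = 40320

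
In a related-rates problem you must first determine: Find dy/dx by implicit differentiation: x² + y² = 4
Differentiate both sides: 2x+2y·(dy/dx) = 0
Solve: dy/dx = -2x/(2y) = -x/y

Answer: dy/dx = -x/y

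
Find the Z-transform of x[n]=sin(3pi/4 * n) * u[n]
Z{sin(w0 * n) * u[n]}=z * sin(w0)/(z^2-2z * cos(w0)+1)
With w0=3pi/4: X(z)=z * sin(3pi/4)/(z^2-2z * cos(3pi/4)+1)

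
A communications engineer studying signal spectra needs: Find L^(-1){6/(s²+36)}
L^(-1){w/(s² + w²)}=sin(wt)
Here w=6

Answer: sin(6t)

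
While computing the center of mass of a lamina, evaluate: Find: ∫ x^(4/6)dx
Power rule: ∫ x^(2/3) dx = x^(5/3)/(5/3)+C

Answer: (3/5)·x^(5/3)+C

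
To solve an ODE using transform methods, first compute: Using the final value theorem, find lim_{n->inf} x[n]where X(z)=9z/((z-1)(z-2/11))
Final value theorem: lim x[n]=lim_{z->1} (z-1) * X(z)
(z-1) * X(z)=9z/(z-2/11)
As z->1: 9/(1-2/11)=9/(9/11)=11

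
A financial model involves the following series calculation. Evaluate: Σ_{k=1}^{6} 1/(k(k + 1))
Partial fractions: 1/(k(k+1))=1/k - 1/(k+1)
Telescoping sum: 1(1-1/7)=1·6/7

Answer: 6/7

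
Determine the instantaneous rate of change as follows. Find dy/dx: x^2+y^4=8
Differentiate: 2x+4y^3·(dy/dx)=0
dy/dx=-2x/(4y^3)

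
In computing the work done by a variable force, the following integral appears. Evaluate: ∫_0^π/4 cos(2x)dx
Antiderivative: sin(2x)/2
Evaluate at bounds: [sin(2·π/4)/2] - [sin(2·0)/2]
= ((1) - (0))/2 = 1/2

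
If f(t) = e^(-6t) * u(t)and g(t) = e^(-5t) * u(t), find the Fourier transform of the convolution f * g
By the convolution theorem: F{f * g}=F(omega) * G(omega)
F(omega)=1/(6+j * omega), G(omega)=1/(5+j * omega)
F{f * g}=1/((6+j * omega)(5+j * omega))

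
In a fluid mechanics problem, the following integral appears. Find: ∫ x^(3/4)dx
Power rule: ∫ x^(3/4) dx = x^(7/4)/(7/4) + C

Answer: (4/7)·x^(7/4) + C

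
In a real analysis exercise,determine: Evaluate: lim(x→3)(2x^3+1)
Polynomial is continuous, so substitute x=3:
2·3^3+1=55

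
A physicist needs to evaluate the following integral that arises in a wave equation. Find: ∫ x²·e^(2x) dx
Integration by parts twice:
First: u = x², dv = e^(2x) dx => x²e^(2x)/2 - (2/2)∫ xe^(2x) dx
Second (∫ xe^(2x) dx): xe^(2x)/2 - e^(2x)/4
Combining: e^(2x)(x²/2 - 2x/4 + 2/8) + C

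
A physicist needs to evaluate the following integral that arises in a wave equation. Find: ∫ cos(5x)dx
Using substitution u=5x: ∫ cos(u) du/5=sin(u)/5 + C

Answer: (1/5)sin(5x) + C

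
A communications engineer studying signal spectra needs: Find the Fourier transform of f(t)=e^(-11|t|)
Using the standard pair: F{e^(-a|t|)}=2a/(a^2+omega^2)
With a=11: F(omega)=22/(121+omega^2)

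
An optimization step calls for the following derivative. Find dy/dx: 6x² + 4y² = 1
Differentiate: 12x + 8y·(dy/dx)=0
dy/dx=-12x/(8y)=-(3/2)·(x/y)

Answer: dy/dx=-(3/2)·(x/y)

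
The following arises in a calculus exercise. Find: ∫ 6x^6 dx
Using power rule: ∫ 6x^6 dx=6/7 x^7 + C=(6/7)x^7 + C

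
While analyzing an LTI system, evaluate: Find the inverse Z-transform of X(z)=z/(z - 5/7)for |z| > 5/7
Standard pair: z/(z-a) <-> a^n * u[n] for causal signals
With a = 5/7: x[n] = (5/7)^n * u[n]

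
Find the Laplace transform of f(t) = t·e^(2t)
L{t·e^(at)} = 1/(s-a)²
L{t·e^(2t)} = 1/(s-2)²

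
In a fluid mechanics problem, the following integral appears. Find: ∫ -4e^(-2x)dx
Since d/dx[e^(-2x)] = -2e^(-2x), we get 2 e^(-2x)+C

Answer: 2e^(-2x)+C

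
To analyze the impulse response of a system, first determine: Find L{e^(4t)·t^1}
First shifting: L{e^(at)f(t)}=F(s-a)
L{t^1}=1/s^2
Shift s → s-4: 1/(s-4)^2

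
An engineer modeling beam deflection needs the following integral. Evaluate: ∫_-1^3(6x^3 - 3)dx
Step 1: Find antiderivative F(x)=(3/2)x^4-3x
Step 2: F(3) - F(-1)=225/2 - (9/2)=108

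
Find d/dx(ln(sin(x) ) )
Chain rule: d/dx[ln(u)]=u'/u where u=sin(x)
u'=cos(x)

Answer: (cos(x))/(sin(x))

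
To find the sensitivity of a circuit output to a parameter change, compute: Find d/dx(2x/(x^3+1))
Quotient rule: (f/g)' = (f'g - fg')/g²
f = 2x, f' = 2
g = x^3 + 1, g' = 3x^2

Answer: (2·(x^3 + 1) - 6x^3)/(x^3 + 1)²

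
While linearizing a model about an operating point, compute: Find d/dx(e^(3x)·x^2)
Product rule: (fg)' = f'g+fg'
f = e^(3x), f' = 3·e^(3x)
g = x^2, g' = 2x

Answer: 3·e^(3x)·x^2+2·e^(3x)·x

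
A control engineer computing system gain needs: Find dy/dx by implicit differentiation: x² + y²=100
Differentiate both sides: 2x + 2y·(dy/dx) = 0
Solve: dy/dx = -2x/(2y) = -x/y

Answer: dy/dx = -x/y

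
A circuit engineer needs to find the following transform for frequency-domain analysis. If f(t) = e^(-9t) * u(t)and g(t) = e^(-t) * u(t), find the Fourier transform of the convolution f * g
By the convolution theorem: F{f * g}=F(omega) * G(omega)
F(omega)=1/(9 + j * omega), G(omega)=1/(1 + j * omega)
F{f * g}=1/((9 + j * omega)(1 + j * omega))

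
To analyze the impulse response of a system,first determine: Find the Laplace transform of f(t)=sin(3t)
L{sin(wt)} = w/(s² + w²)
L{sin(3t)} = 3/(s² + 9)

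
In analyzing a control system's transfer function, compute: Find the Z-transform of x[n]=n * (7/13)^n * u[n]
Using the property Z{n*a^n*u[n]} = az/(z-a)^2
With a = 7/13: X(z) = (7/13)z/(z - 7/13)^2, |z| > 7/13

Answer: (7/13)z/(z - 7/13)^2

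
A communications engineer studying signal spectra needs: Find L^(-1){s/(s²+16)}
L^(-1){s/(s² + w²)}=cos(wt)
Here w=4

Answer: cos(4t)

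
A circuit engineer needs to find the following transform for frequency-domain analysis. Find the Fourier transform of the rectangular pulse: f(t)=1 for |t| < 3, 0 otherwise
F(omega) = integral from -3 to 3 of e^(-j*omega*t) dt
= 2*sin(3*omega)/omega = 6*sinc(3*omega/pi)

Answer: 2*sin(3*omega)/omega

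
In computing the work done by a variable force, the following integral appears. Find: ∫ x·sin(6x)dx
By parts: u=x, dv=sin(6x) dx
du=dx, v=-cos(6x)/6
=-x·cos(6x)/6+sin(6x)/6²+C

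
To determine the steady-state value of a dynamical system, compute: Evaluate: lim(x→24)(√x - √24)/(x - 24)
Multiply by conjugate (√x+√24)/(√x+√24):
=(x - 24)/((x - 24)(√x+√24))=1/(√x+√24)
As x → 24: 1/(2√24)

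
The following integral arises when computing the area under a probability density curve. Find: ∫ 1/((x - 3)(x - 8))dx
Partial fractions: 1/((x-3)(x-8)) = A/(x-3) + B/(x-8)
A = -1/5, B = 1/5
∫ [-1/5· 1/(x-3) + 1/5· 1/(x-8)] dx
= (1/5)[ln|x-8| - ln|x-3|] + C

Answer: (1/5)·ln|(x-8)/(x-3)| + C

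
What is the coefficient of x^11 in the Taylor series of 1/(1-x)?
1/(1-x)=Σ x^n for |x|<1
All coefficients are 1

Answer: 1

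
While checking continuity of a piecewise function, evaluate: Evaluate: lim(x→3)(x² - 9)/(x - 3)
Factor: (x² - 9)=(x-3)(x + 3)
Cancel (x-3): lim(x→3) (x + 3)=6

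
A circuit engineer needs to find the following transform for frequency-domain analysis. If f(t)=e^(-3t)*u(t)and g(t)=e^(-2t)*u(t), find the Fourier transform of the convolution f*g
By the convolution theorem: F{f*g} = F(omega)*G(omega)
F(omega) = 1/(3 + j*omega), G(omega) = 1/(2 + j*omega)
F{f*g} = 1/((3 + j*omega)(2 + j*omega))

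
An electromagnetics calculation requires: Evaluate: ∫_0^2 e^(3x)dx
Antiderivative: (1/3)e^(3x)
Evaluate: (1/3)(e^6 - 1)

Answer: (e^6 - 1)/3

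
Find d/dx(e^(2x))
Chain rule: d/dx[e^u]=e^u · u' where u=2x
u'=2

Answer: 2·e^(2x)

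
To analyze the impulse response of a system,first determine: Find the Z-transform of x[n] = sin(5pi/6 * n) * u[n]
Z{sin(w0 * n) * u[n]} = z * sin(w0)/(z^2-2z * cos(w0)+1)
With w0 = 5pi/6: X(z) = z * sin(5pi/6)/(z^2-2z * cos(5pi/6)+1)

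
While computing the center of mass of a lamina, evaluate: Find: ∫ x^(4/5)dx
Power rule: ∫ x^(4/5) dx = x^(9/5)/(9/5) + C

Answer: (5/9)·x^(9/5) + C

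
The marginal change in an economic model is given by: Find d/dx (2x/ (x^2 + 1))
Quotient rule: (f/g)'=(f'g - fg')/g²
f=2x, f'=2
g=x^2 + 1, g'=2x

Answer: (2·(x^2 + 1) - 4x^2)/(x^2 + 1)²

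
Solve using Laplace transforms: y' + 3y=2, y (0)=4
Take L of both sides: sY(s)-4+3Y(s) = 2/s
Y(s)(s+3) = 2/s+4
Y(s) = 2/(s(s+3))+4/(s+3)
Partial fractions: 2/(s(s+3)) = (2/3)/s - (2/3)/(s+3)
So Y(s) = (2/3)/s+(10/3)/(s+3)
Inverse transform (L^(-1){1/s} = 1, L^(-1){1/(s+3)} = e^(-3t)):

Answer: y(t) = 2/3+(10/3)·e^(-3t)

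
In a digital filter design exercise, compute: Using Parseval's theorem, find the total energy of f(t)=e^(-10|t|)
Parseval's theorem: E=integral |f(t)|^2 dt=(1/2pi) integral |F(omega)|^2 domega
E=integral_{-inf}^{inf} e^(-20|t|) dt=2 * integral_0^inf e^(-20t) dt=2/(2 * 10)=1/10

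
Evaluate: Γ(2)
Γ(n)=(n-1)! for positive integers
Γ(2)=1!=1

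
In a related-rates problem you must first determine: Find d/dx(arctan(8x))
d/dx[arctan(u)]=u'/(1+u²), u=8x, u'=8

Answer: 8/(1+64x²)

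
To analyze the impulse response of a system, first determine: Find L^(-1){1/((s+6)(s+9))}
Partial fractions: 1/((s + 6)(s + 9)) = A/(s + 6) + B/(s + 9)
Cover-up: A = 1/(s + 9)|_{s = -6} = 1/3; B = 1/(s + 6)|_{s = -9} = -1/3
L^(-1) = (1/3)e^(-6t) - (1/3)e^(-9t)

Answer: (1/3)(e^(-6t) - e^(-9t))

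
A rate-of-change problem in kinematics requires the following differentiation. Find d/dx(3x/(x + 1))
Quotient rule: (f/g)' = (f'g - fg')/g²
f = 3x, f' = 3
g = x+1, g' = 1

Answer: (3·(x+1)-3x)/(x+1)²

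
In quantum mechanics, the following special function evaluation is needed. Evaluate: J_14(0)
J_n(0)=0 for all n > 0 (Bessel function of first kind)
J_14(0)=0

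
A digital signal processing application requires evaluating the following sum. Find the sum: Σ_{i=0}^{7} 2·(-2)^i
Geometric series: S = a(1 - r^n)/(1 - r)
a = 2, r = -2, n = 8
S = 2(1 - 256)/3 = -170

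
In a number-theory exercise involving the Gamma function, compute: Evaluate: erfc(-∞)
erfc(x) = 1 - erf(x); erfc(-∞) = 1 - erf(-∞) = 1 - (-1) = 2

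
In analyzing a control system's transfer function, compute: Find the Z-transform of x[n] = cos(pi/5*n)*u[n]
Z{cos(w0*n)*u[n]} = z(z - cos(w0))/(z^2-2z*cos(w0)+1)
With w0 = pi/5: X(z) = z(z - cos(pi/5))/(z^2-2z*cos(pi/5)+1)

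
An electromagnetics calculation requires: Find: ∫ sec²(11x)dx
Since d/dx[tan(11x)]=11sec²(11x), integral=tan(11x)/11+C

Answer: (1/11)tan(11x)+C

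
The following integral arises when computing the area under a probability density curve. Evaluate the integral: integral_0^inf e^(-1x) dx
integral_0^inf e^(-1x) dx = [-1/1 * e^(-1x)]_0^inf
= 0 - (-1/1) = 1/1

Answer: 1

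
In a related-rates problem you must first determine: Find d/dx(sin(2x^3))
Chain rule: d/dx[sin(u)] = cos(u)·u' where u = 2x^3
u' = 6x^2

Answer: 6x^2·cos(2x^3)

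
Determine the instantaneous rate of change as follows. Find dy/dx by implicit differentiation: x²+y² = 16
Differentiate both sides: 2x+2y·(dy/dx)=0
Solve: dy/dx=-2x/(2y)=-x/y

Answer: dy/dx=-x/y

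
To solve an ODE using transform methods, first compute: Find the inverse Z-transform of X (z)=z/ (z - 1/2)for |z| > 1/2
Standard pair: z/(z-a) <-> a^n*u[n] for causal signals
With a=1/2: x[n]=(1/2)^n*u[n]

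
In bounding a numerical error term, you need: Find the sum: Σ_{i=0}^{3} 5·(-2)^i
Geometric series: S = a(1 - r^n)/(1 - r)
a = 5, r = -2, n = 4
S = 5(1 - 16)/3 = -25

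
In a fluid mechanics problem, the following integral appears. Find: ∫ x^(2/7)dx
Power rule: ∫ x^(2/7) dx = x^(9/7)/(9/7)+C

Answer: (7/9)·x^(9/7)+C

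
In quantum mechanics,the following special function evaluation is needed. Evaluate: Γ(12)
Γ(n) = (n-1)! for positive integers
Γ(12) = 11! = 39916800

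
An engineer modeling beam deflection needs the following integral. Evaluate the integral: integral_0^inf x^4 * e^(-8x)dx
This is a Gamma integral. Substitute u = 8x (du = 8 dx):
integral_0^inf x^4 * e^(-8x) dx = (1/8^5) integral_0^inf u^4 * e^(-u) du
= Gamma(5)/8^5 = 4!/8^5 = 24/32768

Answer: 3/4096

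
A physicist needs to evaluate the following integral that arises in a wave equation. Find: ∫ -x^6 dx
Using power rule: ∫ -x^6 dx = -1/7 x^7+C = (-1/7)x^7+C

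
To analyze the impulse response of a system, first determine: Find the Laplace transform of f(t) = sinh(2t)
L{sinh(at)} = a/(s²-a²)
L{sinh(2t)} = 2/(s²-4)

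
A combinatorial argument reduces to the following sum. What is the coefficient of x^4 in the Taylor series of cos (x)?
cos(x)=Σ (-1)^k x^(2k)/(2k)!
For x^4: (-1)^2/4!=1/24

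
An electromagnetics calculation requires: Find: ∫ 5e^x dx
Since d/dx[e^x] = + e^x, we get 5e^x + C

Answer: 5e^x + C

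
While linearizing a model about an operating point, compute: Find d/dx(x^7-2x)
Power rule: d/dx(ax^n)=n·a·x^(n-1)
Term by term: 7·x^6 - 2

Answer: 7x^6 - 2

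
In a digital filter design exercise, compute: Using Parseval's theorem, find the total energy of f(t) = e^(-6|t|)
Parseval's theorem: E=integral |f(t)|^2 dt=(1/2pi) integral |F(omega)|^2 domega
E=integral_{-inf}^{inf} e^(-12|t|) dt=2 * integral_0^inf e^(-12t) dt=2/(2 * 6)=1/6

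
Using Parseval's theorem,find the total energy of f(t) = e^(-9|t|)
Parseval's theorem: E = integral |f(t)|^2 dt = (1/2pi) integral |F(omega)|^2 domega
E = integral_{-inf}^{inf} e^(-18|t|) dt = 2*integral_0^inf e^(-18t) dt = 2/(2*9) = 1/9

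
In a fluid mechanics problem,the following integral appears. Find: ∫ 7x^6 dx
Using power rule: ∫ 7x^6 dx = 7/7 x^7+C = x^7+C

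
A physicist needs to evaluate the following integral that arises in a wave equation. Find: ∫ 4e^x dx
Since d/dx[e^x] = +e^x, we get 4e^x+C

Answer: 4e^x+C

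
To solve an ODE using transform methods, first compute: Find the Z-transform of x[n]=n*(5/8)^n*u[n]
Using the property Z{n*a^n*u[n]} = az/(z-a)^2
With a = 5/8: X(z) = (5/8)z/(z - 5/8)^2, |z| > 5/8

Answer: (5/8)z/(z - 5/8)^2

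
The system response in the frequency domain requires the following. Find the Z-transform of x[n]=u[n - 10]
Using the time-shift property: Z{u[n-10]} = z^(-10) * z/(z-1)
= z^(-9)/(z-1)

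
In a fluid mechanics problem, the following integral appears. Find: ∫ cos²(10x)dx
Using identity cos²(u)=(1+cos(2u))/2:
∫ (1+cos(20x))/2 dx=x/2+sin(20x)/40+C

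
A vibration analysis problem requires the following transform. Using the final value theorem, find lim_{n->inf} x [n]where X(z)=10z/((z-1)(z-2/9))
Final value theorem: lim x[n] = lim_{z->1} (z-1) * X(z)
(z-1) * X(z) = 10z/(z-2/9)
As z->1: 10/(1-2/9) = 10/(7/9) = 90/7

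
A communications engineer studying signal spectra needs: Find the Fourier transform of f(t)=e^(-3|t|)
Using the standard pair: F{e^(-a|t|)}=2a/(a^2 + omega^2)
With a=3: F(omega)=6/(9 + omega^2)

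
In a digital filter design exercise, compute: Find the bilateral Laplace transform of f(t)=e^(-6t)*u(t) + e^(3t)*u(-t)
For e^(-6t)*u(t): L=1/(s+6), Re(s) > -6
For e^(3t)*u(-t): L=-1/(s-3), Re(s) < 3
Combined: F(s)=1/(s+6)-1/(s-3), -6 < Re(s) < 3

Answer: 1/(s+6)-1/(s-3), ROC: -6 < Re(s) < 3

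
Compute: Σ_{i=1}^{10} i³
Using formula: Σ i^3 = [n(n+1)/2]² = [10·11/2]² = 3025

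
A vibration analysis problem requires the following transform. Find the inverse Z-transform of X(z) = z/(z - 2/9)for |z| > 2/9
Standard pair: z/(z-a) <-> a^n*u[n] for causal signals
With a = 2/9: x[n] = (2/9)^n*u[n]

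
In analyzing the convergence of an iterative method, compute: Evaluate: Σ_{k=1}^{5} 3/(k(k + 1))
Partial fractions: 3/(k(k+1)) = 3/k - 3/(k+1)
Telescoping sum: 3(1-1/6) = 3·5/6

Answer: 5/2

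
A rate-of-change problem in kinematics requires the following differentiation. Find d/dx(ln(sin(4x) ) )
Chain rule: d/dx[ln(u)]=u'/u where u=sin(4x)
u'=4cos(4x)

Answer: (4cos(4x))/(sin(4x))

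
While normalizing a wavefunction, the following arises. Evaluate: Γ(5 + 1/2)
Γ(n + 1/2) = (2n)!√π/(4^n·n!)
= 3628800√π/(1024·120) = (945/32)·√π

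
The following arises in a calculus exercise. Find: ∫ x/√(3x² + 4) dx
Let u=3x² + 4, du=6x dx
∫ (1/6)·u^(-1/2) du=√u/3 + C

Answer: √(3x² + 4)/3 + C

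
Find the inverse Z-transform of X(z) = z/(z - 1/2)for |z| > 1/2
Standard pair: z/(z-a) <-> a^n*u[n] for causal signals
With a=1/2: x[n]=(1/2)^n*u[n]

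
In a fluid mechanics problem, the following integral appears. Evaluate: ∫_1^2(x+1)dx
Step 1: Find antiderivative F(x) = (1/2)x^2+x
Step 2: F(2) - F(1) = 4 - (3/2) = 5/2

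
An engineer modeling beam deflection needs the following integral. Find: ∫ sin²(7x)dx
Using identity sin²(u) = (1 - cos(2u))/2:
∫ (1 - cos(14x))/2 dx = x/2 - sin(14x)/28+C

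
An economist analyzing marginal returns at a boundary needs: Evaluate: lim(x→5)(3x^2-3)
Polynomial is continuous, so substitute x = 5:
3·5^2 - 3 = 72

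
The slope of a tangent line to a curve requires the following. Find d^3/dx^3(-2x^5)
Apply power rule 3 times:
d^1: -10x^4
d^2: -40x^3
d^3: -120x^2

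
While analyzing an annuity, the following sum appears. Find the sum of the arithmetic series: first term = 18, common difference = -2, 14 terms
Last term: a_n = 18+(14-1)·-2 = -8
Sum = n(a_1+a_n)/2 = 14(18+(-8))/2 = 70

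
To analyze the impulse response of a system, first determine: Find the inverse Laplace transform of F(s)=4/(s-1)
L^(-1){4/(s-a)}=c·e^(at)
Here a=1, c=4

Answer: 4e^(t)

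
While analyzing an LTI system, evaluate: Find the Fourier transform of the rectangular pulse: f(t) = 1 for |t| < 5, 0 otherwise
F(omega) = integral from -5 to 5 of e^(-j*omega*t) dt
= 2*sin(5*omega)/omega = 10*sinc(5*omega/pi)

Answer: 2*sin(5*omega)/omega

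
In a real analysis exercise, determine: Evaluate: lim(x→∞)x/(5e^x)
Apply L'Hôpital 1 times (∞/∞ each time):
Eventually get 1!/(5e^x) → 0

Answer: 0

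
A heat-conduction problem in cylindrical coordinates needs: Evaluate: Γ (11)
Γ(n)=(n-1)! for positive integers
Γ(11)=10!=3628800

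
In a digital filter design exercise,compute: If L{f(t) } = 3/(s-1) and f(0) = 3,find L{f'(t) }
L{f'(t)} = s·F(s) - f(0) = 3s/(s-1) - 3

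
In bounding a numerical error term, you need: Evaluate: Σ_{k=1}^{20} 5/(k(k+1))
Partial fractions: 5/(k(k+1)) = 5/k - 5/(k+1)
Telescoping sum: 5(1-1/21) = 5·20/21

Answer: 100/21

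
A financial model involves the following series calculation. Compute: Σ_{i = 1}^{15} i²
Using formula: Σ i^2 = n(n+1)(2n+1)/6 = 15·16·31/6 = 1240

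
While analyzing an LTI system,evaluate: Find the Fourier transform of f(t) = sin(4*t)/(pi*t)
sin(W*t)/(pi*t)=(W/pi)*sinc(W*t/pi) is the impulse response of the ideal low-pass filter with cutoff W (here W=4).
Its Fourier transform is a rectangular function:
F(omega)=1 for |omega| < 4, 0 otherwise

Answer: rect(omega/8) [i.e., 1 for |omega| < 4, 0 otherwise]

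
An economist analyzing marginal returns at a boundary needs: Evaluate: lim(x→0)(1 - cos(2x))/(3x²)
Using 1-cos(u) ≈ u²/2 for small u:
(1-cos(2x)) ≈ (2x)²/2=4x²/2
So limit=4/(2·3)=2/3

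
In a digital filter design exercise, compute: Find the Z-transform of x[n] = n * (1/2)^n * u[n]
Using the property Z{n*a^n*u[n]}=az/(z-a)^2
With a=1/2: X(z)=(1/2)z/(z - 1/2)^2, |z| > 1/2

Answer: (1/2)z/(z - 1/2)^2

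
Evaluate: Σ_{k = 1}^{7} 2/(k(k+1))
Partial fractions: 2/(k(k + 1)) = 2/k - 2/(k + 1)
Telescoping sum: 2(1 - 1/8) = 2·7/8

Answer: 7/4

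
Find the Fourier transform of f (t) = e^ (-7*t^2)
The Fourier transform of a Gaussian e^(-a * t^2) is sqrt(pi/a) * e^(-omega^2/(4a)).
With a = 7: F(omega) = sqrt(pi/7) * e^(-omega^2/28)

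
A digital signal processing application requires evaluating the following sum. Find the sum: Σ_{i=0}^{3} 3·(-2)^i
Geometric series: S=a(1 - r^n)/(1 - r)
a=3, r=-2, n=4
S=3(1 - 16)/3=-15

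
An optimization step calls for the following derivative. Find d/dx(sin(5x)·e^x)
Product rule: (fg)'=f'g+fg'
f=sin(5x), f'=5·cos(5x)
g=e^x, g'=e^x

Answer: 5·cos(5x)·e^x+sin(5x)·e^x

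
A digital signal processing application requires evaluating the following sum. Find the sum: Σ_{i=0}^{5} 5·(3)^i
Geometric series: S=a(1 - r^n)/(1 - r)
a=5, r=3, n=6
S=5(1-729)/-2=1820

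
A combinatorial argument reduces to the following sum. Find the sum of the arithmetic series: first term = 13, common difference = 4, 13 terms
Last term: a_n = 13 + (13 - 1)·4 = 61
Sum = n(a_1 + a_n)/2 = 13(13 + 61)/2 = 481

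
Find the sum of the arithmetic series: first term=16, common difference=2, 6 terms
Last term: a_n=16 + (6 - 1)·2=26
Sum=n(a_1 + a_n)/2=6(16 + 26)/2=126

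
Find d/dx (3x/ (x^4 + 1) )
Quotient rule: (f/g)'=(f'g - fg')/g²
f=3x, f'=3
g=x^4 + 1, g'=4x^3

Answer: (3·(x^4 + 1) - 12x^4)/(x^4 + 1)²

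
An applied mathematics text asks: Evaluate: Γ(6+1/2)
Γ(n + 1/2)=(2n)!√π/(4^n·n!)
=479001600√π/(4096·720)=(10395/64)·√π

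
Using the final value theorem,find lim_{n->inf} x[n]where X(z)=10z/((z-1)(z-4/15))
Final value theorem: lim x[n]=lim_{z->1} (z-1) * X(z)
(z-1) * X(z)=10z/(z-4/15)
As z->1: 10/(1 - 4/15)=10/(11/15)=150/11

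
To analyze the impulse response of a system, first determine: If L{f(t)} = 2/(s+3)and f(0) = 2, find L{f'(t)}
L{f'(t)} = s·F(s) - f(0) = 2s/(s + 3) - 2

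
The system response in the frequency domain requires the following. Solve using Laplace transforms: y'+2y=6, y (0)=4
Take L of both sides: sY(s)-4+2Y(s)=6/s
Y(s)(s+2)=6/s+4
Y(s)=6/(s(s+2))+4/(s+2)
Partial fractions: 6/(s(s+2))=3/s - 3/(s+2)
So Y(s)=3/s+1/(s+2)
Inverse transform (L^(-1){1/s}=1, L^(-1){1/(s+2)}=e^(-2t)):

Answer: y(t)=3+e^(-2t)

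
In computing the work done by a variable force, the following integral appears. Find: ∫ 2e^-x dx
Since d/dx[e^-x]=- e^-x, we get -2e^-x+C

Answer: -2e^-x+C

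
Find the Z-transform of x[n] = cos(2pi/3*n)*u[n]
Z{cos(w0*n)*u[n]} = z(z - cos(w0))/(z^2 - 2z*cos(w0) + 1)
With w0 = 2pi/3: X(z) = z(z - cos(2pi/3))/(z^2 - 2z*cos(2pi/3) + 1)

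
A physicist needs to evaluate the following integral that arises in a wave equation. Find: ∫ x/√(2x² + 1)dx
Let u=2x² + 1, du=4x dx
∫ (1/4)·u^(-1/2) du=√u/2 + C

Answer: √(2x² + 1)/2 + C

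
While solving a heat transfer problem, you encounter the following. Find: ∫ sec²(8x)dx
Since d/dx[tan(8x)] = 8sec²(8x), integral = tan(8x)/8+C

Answer: (1/8)tan(8x)+C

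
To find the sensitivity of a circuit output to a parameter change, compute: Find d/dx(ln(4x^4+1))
Chain rule: d/dx[ln(u)]=u'/u where u=4x^4+1
u'=16x^3

Answer: (16x^3)/(4x^4+1)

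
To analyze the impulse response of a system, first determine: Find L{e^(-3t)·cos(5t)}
First shifting: L{e^(at)f(t)} = F(s-a)
L{cos(5t)} = s/(s² + 25)
Shift: (s + 3)/((s + 3)² + 25)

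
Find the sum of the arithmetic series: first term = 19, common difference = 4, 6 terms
Last term: a_n = 19+(6-1)·4 = 39
Sum = n(a_1+a_n)/2 = 6(19+39)/2 = 174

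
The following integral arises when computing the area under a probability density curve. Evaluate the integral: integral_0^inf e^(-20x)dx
integral_0^inf e^(-20x) dx=[-1/20*e^(-20x)]_0^inf
=0 - (-1/20)=1/20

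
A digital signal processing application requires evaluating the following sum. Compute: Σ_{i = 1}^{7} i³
Using formula: Σ i^3=[n(n+1)/2]²=[7·8/2]²=784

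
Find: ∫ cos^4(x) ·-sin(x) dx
Let u = cos(x), du = -sin(x) dx
∫ u^4 du = u^5/5+C

Answer: cos^5(x)/5+C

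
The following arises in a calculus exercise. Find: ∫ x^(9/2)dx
Power rule: ∫ x^(9/2) dx = x^(11/2)/(11/2) + C

Answer: (2/11)·x^(11/2) + C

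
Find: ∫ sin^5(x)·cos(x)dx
Let u = sin(x), du = cos(x) dx
∫ u^5 du = u^6/6+C

Answer: sin^6(x)/6+C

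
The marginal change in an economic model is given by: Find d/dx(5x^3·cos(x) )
Product rule: (fg)' = f'g + fg'
f = 5x^3, f' = 15x^2
g = cos(x), g' = -sin(x)

Answer: 15x^2·cos(x) - 5x^3·sin(x)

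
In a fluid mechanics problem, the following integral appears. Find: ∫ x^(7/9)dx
Power rule: ∫ x^(7/9) dx=x^(16/9)/(16/9)+C

Answer: (9/16)·x^(16/9)+C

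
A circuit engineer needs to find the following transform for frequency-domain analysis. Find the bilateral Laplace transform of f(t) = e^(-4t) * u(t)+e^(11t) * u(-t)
For e^(-4t)*u(t): L = 1/(s+4), Re(s) > -4
For e^(11t)*u(-t): L = -1/(s-11), Re(s) < 11
Combined: F(s) = 1/(s+4)-1/(s-11), -4 < Re(s) < 11

Answer: 1/(s+4)-1/(s-11), ROC: -4 < Re(s) < 11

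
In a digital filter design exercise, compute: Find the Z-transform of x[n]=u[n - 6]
Using the time-shift property: Z{u[n-6]} = z^(-6) * z/(z-1)
= z^(-5)/(z-1)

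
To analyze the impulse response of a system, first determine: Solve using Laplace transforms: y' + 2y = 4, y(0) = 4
Take L of both sides: sY(s) - 4 + 2Y(s)=4/s
Y(s)(s + 2)=4/s + 4
Y(s)=4/(s(s + 2)) + 4/(s + 2)
Partial fractions: 4/(s(s + 2))=2/s - 2/(s + 2)
So Y(s)=2/s + 2/(s + 2)
Inverse transform (L^(-1){1/s}=1, L^(-1){1/(s + 2)}=e^(-2t)):

Answer: y(t)=2 + 2·e^(-2t)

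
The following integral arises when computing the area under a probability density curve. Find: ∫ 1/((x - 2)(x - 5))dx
Partial fractions: 1/((x-2)(x-5)) = A/(x-2)+B/(x-5)
A = -1/3, B = 1/3
∫ [-1/3· 1/(x-2)+1/3· 1/(x-5)] dx
= (1/3)[ln|x-5| - ln|x-2|]+C

Answer: (1/3)·ln|(x-5)/(x-2)|+C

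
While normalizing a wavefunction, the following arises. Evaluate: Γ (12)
Γ(n) = (n-1)! for positive integers
Γ(12) = 11! = 39916800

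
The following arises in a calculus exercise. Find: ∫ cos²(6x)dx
Using identity cos²(u) = (1+cos(2u))/2:
∫ (1+cos(12x))/2 dx = x/2+sin(12x)/24+C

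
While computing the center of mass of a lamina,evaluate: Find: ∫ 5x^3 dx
Using power rule: ∫ 5x^3 dx = 5/4 x^4+C = (5/4)x^4+C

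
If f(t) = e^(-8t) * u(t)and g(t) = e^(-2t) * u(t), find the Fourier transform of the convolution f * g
By the convolution theorem: F{f * g}=F(omega) * G(omega)
F(omega)=1/(8 + j * omega), G(omega)=1/(2 + j * omega)
F{f * g}=1/((8 + j * omega)(2 + j * omega))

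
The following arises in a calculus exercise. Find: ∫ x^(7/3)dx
Power rule: ∫ x^(7/3) dx = x^(10/3)/(10/3) + C

Answer: (3/10)·x^(10/3) + C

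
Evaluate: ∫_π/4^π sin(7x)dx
Antiderivative: -cos(7x)/7
Evaluate at bounds: [-cos(7·π)/7] - [-cos(7·π/4)/7]
=(-(-1) + (√2/2))/7=1/7 + √2/14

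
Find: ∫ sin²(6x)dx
Using identity sin²(u) = (1 - cos(2u))/2:
∫ (1 - cos(12x))/2 dx = x/2 - sin(12x)/24 + C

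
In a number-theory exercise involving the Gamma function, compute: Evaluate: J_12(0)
J_n(0) = 0 for all n > 0 (Bessel function of first kind)
J_12(0) = 0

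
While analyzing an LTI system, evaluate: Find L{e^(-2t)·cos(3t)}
First shifting: L{e^(at)f(t)} = F(s-a)
L{cos(3t)} = s/(s² + 9)
Shift: (s + 2)/((s + 2)² + 9)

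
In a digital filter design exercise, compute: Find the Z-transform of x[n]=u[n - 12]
Using the time-shift property: Z{u[n-12]}=z^(-12)*z/(z-1)
=z^(-11)/(z-1)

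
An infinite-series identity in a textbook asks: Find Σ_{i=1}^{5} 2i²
=2·n(n+1)(2n+1)/6=2·5·6·11/6=110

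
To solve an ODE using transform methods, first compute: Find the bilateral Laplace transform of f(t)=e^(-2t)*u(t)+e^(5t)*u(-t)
For e^(-2t) * u(t): L=1/(s+2), Re(s) > -2
For e^(5t) * u(-t): L=-1/(s-5), Re(s) < 5
Combined: F(s)=1/(s+2)-1/(s-5), -2 < Re(s) < 5

Answer: 1/(s+2)-1/(s-5), ROC: -2 < Re(s) < 5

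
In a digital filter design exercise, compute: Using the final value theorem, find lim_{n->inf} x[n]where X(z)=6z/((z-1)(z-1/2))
Final value theorem: lim x[n] = lim_{z->1} (z-1) * X(z)
(z-1) * X(z) = 6z/(z-1/2)
As z->1: 6/(1-1/2) = 6/(1/2) = 12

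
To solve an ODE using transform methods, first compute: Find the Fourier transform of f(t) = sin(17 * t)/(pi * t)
sin(W*t)/(pi*t)=(W/pi)*sinc(W*t/pi) is the impulse response of the ideal low-pass filter with cutoff W (here W=17).
Its Fourier transform is a rectangular function:
F(omega)=1 for |omega| < 17, 0 otherwise

Answer: rect(omega/34) [i.e., 1 for |omega| < 17, 0 otherwise]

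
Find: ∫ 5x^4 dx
Using power rule: ∫ 5x^4 dx = 5/5 x^5+C = x^5+C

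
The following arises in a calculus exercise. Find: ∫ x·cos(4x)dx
By parts: u=x, dv=cos(4x) dx
du=dx, v=sin(4x)/4
=x·sin(4x)/4+cos(4x)/4²+C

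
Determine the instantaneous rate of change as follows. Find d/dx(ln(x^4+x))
Chain rule: d/dx[ln(u)] = u'/u where u = x^4+x
u' = 4x^3+1

Answer: (4x^3+1)/(x^4+x)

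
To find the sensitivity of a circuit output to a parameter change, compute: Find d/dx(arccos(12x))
d/dx[arccos(u)] = -u'/√(1-u²), u = 12x, u' = 12

Answer: -12/√(1-144x²)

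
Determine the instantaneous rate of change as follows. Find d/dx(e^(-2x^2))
Chain rule: d/dx[e^u] = e^u · u' where u = -2x^2
u' = -4x

Answer: -4x·e^(-2x^2)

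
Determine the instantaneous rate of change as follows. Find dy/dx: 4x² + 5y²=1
Differentiate: 8x + 10y·(dy/dx)=0
dy/dx=-8x/(10y)=-(4/5)·(x/y)

Answer: dy/dx=-(4/5)·(x/y)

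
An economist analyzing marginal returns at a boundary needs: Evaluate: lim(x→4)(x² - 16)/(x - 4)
Factor: (x² - 16)=(x-4)(x+4)
Cancel (x-4): lim(x→4) (x+4)=8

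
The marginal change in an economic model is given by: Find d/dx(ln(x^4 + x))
Chain rule: d/dx[ln(u)] = u'/u where u = x^4+x
u' = 4x^3+1

Answer: (4x^3+1)/(x^4+x)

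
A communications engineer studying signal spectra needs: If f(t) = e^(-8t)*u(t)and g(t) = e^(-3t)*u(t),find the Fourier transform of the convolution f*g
By the convolution theorem: F{f * g} = F(omega) * G(omega)
F(omega) = 1/(8 + j * omega), G(omega) = 1/(3 + j * omega)
F{f * g} = 1/((8 + j * omega)(3 + j * omega))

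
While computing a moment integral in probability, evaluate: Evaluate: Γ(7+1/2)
Γ(n + 1/2)=(2n)!√π/(4^n·n!)
=87178291200√π/(16384·5040)=(135135/128)·√π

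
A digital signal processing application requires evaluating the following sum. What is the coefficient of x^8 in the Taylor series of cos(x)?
cos(x) = Σ (-1)^k x^(2k)/(2k)!
For x^8: (-1)^4/8! = 1/40320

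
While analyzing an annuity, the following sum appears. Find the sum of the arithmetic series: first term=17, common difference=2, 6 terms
Last term: a_n=17 + (6 - 1)·2=27
Sum=n(a_1 + a_n)/2=6(17 + 27)/2=132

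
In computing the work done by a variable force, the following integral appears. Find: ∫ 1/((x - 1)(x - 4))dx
Partial fractions: 1/((x-1)(x-4)) = A/(x-1) + B/(x-4)
A = -1/3, B = 1/3
∫ [-1/3· 1/(x-1) + 1/3· 1/(x-4)] dx
= (1/3)[ln|x-4| - ln|x-1|] + C

Answer: (1/3)·ln|(x-4)/(x-1)| + C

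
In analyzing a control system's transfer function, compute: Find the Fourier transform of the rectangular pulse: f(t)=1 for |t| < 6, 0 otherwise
F(omega)=integral from -6 to 6 of e^(-j * omega * t) dt
=2 * sin(6 * omega)/omega=12 * sinc(6 * omega/pi)

Answer: 2 * sin(6 * omega)/omega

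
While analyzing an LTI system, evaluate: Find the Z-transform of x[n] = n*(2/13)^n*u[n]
Using the property Z{n*a^n*u[n]} = az/(z-a)^2
With a = 2/13: X(z) = (2/13)z/(z - 2/13)^2, |z| > 2/13

Answer: (2/13)z/(z - 2/13)^2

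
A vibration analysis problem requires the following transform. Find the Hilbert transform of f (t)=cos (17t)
The Hilbert transform shifts each frequency component by -pi/2.
H{cos(wt)} = sin(wt)
With w = 17: H{cos(17t)} = sin(17t)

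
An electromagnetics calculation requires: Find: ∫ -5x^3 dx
Using power rule: ∫ -5x^3 dx = -5/4 x^4+C = (-5/4)x^4+C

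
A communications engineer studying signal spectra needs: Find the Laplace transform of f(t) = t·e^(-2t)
L{t·e^(at)} = 1/(s-a)²
L{t·e^(-2t)} = 1/(s+2)²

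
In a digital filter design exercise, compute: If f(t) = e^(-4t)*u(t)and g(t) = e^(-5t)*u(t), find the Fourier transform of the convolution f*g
By the convolution theorem: F{f * g} = F(omega) * G(omega)
F(omega) = 1/(4 + j * omega), G(omega) = 1/(5 + j * omega)
F{f * g} = 1/((4 + j * omega)(5 + j * omega))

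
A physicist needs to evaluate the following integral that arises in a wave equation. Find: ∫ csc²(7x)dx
Since d/dx[-cot(7x)] = 7csc²(7x), integral = -cot(7x)/7 + C

Answer: (-1/7)cot(7x) + C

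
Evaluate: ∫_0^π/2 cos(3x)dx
Antiderivative: sin(3x)/3
Evaluate at bounds: [sin(3·π/2)/3] - [sin(3·0)/3]
=((-1) - (0))/3=-1/3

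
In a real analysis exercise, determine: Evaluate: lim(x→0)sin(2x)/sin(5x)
sin(u) ≈ u for small u:
sin(2x)/sin(5x) ≈ 2x/(5x)=2/5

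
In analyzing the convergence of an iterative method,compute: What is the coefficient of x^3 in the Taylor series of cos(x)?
cos(x) has only even powers. Coefficient of x^3 = 0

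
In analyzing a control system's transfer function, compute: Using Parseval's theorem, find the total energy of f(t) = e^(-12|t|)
Parseval's theorem: E=integral |f(t)|^2 dt=(1/2pi) integral |F(omega)|^2 domega
E=integral_{-inf}^{inf} e^(-24|t|) dt=2 * integral_0^inf e^(-24t) dt=2/(2 * 12)=1/12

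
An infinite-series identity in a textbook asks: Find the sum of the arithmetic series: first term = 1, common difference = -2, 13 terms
Last term: a_n=1 + (13 - 1)·-2=-23
Sum=n(a_1 + a_n)/2=13(1 + (-23))/2=-143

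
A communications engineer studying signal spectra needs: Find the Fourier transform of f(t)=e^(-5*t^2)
The Fourier transform of a Gaussian e^(-a * t^2) is sqrt(pi/a) * e^(-omega^2/(4a)).
With a=5: F(omega)=sqrt(pi/5) * e^(-omega^2/20)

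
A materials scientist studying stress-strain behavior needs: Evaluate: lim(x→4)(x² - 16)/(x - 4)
Factor: (x² - 16)=(x-4)(x+4)
Cancel (x-4): lim(x→4) (x+4)=8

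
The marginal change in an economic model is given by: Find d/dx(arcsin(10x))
d/dx[arcsin(u)]=u'/√(1-u²), u=10x, u'=10

Answer: 10/√(1 - 100x²)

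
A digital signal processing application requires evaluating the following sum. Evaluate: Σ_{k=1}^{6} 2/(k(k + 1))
Partial fractions: 2/(k(k + 1))=2/k - 2/(k + 1)
Telescoping sum: 2(1 - 1/7)=2·6/7

Answer: 12/7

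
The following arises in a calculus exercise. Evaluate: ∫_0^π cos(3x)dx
Antiderivative: sin(3x)/3
Evaluate at bounds: [sin(3·π)/3] - [sin(3·0)/3]
=((0) - (0))/3=0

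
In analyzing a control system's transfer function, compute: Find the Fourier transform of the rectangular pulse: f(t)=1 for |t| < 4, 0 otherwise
F(omega)=integral from -4 to 4 of e^(-j * omega * t) dt
=2 * sin(4 * omega)/omega=8 * sinc(4 * omega/pi)

Answer: 2 * sin(4 * omega)/omega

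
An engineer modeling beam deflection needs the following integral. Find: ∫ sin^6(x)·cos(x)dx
Let u = sin(x), du = cos(x) dx
∫ u^6 du = u^7/7 + C

Answer: sin^7(x)/7 + C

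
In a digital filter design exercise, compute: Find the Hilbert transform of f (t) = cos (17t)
The Hilbert transform shifts each frequency component by -pi/2.
H{cos(wt)} = sin(wt)
With w = 17: H{cos(17t)} = sin(17t)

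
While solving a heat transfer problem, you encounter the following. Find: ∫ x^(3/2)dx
Power rule: ∫ x^(3/2) dx=x^(5/2)/(5/2) + C

Answer: (2/5)·x^(5/2) + C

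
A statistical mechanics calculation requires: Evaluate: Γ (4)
Γ(n) = (n-1)! for positive integers
Γ(4) = 3! = 6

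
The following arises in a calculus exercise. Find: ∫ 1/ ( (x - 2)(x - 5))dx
Partial fractions: 1/((x-2)(x-5))=A/(x-2) + B/(x-5)
A=-1/3, B=1/3
∫ [-1/3· 1/(x-2) + 1/3· 1/(x-5)] dx
=(1/3)[ln|x-5| - ln|x-2|] + C

Answer: (1/3)·ln|(x-5)/(x-2)| + C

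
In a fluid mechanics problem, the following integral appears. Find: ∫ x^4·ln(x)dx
By parts: u=ln(x), dv=x^4 dx
du=1/x dx, v=x^5/5
=x^5·ln(x)/5 - ∫ x^4/5 dx
=x^5·ln(x)/5 - x^5/25 + C

Answer: x^5(ln(x)/5 - 1/25) + C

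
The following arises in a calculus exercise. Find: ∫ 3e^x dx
Since d/dx[e^x]=+ e^x, we get 3e^x + C

Answer: 3e^x + C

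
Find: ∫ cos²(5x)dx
Using identity cos²(u) = (1+cos(2u))/2:
∫ (1+cos(10x))/2 dx = x/2+sin(10x)/20+C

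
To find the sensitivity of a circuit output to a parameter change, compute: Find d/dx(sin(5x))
Chain rule: d/dx[sin(u)]=cos(u)·u' where u=5x
u'=5

Answer: 5·cos(5x)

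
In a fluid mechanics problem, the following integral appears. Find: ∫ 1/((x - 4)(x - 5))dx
Partial fractions: 1/((x-4)(x-5))=A/(x-4) + B/(x-5)
A=-1, B=1
∫ [-1· 1/(x-4) + 1· 1/(x-5)] dx
=(1)[ln|x-5| - ln|x-4|] + C

Answer: ln|(x-5)/(x-4)| + C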